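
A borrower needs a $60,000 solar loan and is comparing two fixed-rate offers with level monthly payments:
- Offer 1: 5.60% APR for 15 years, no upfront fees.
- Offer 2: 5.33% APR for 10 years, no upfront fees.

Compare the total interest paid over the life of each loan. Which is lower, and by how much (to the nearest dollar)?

Offer 1: at 5.60% the monthly rate is 0.0046667, so the payment is 60,000 × 0.0046667 / (1 − 1.0046667^−180) = $493.44.
Total interest on Offer 1 = 180 × $493.44 − $60,000 = $28,819.20.
Offer 2: at 5.33% the monthly rate is 0.0044417, so the payment is 60,000 × 0.0044417 / (1 − 1.0044417^−120) = $646.12.
Total interest on Offer 2 = 120 × $646.12 − $60,000 = $17,534.40.
Offer 2 is lower by $11,284.80.

Offer 2 by $11,285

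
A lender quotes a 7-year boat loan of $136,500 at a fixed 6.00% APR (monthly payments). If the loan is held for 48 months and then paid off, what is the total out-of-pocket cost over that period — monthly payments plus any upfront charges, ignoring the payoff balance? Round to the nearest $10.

Monthly rate = 6%/12 = 0.0050000; payment = 136,500 × 0.0050000 / (1 − (1+0.0050000)^−84) = $1,994.07.
Total outlay = 48 × $1,994.07 = $95,715.36.

$95,720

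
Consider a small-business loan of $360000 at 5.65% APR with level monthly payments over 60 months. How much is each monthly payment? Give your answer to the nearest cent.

$6,901.37

At 5.65% the monthly rate is 0.0047083, so the payment is 360,000 × 0.0047083 / (1 − 1.0047083^−60) = $6,901.37.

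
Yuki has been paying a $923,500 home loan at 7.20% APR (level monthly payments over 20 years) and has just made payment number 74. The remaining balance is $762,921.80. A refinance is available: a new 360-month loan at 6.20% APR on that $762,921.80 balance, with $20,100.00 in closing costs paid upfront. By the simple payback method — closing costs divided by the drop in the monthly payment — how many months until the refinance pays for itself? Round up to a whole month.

8 months

Current payment = 923,500 × 7.2%/12 / (1 − (1+0.0060000)^−240) = $7,271.17.
Refinanced payment = 762,921.80 × 0.0051667 / (1 − (1+0.0051667)^−360) = $4,672.66.
Monthly savings = $7,271.17 − $4,672.66 = $2,598.51.
Break-even = $20,100.00 / $2,598.51 = 7.74 → 8 months.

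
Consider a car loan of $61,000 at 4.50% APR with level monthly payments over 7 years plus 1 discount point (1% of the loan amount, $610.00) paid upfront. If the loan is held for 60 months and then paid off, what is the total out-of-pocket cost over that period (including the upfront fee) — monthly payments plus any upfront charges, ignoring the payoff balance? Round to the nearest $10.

$51,480

Monthly rate = 4.5%/12 = 0.0037500; payment = 61,000 × 0.0037500 / (1 − (1+0.0037500)^−84) = $847.91.
Total outlay = 60 × $847.91 + $610.00 = $51,484.60.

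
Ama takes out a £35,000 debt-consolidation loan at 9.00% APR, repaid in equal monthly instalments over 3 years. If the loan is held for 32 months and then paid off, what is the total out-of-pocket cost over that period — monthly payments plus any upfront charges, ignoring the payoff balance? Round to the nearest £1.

At 9.00% the monthly rate is 0.0075000, so the payment is 35,000 × 0.0075000 / (1 − 1.0075000^−36) = £1,112.99.
Total outlay = 32 × £1,112.99 = £35,615.68.

£35,616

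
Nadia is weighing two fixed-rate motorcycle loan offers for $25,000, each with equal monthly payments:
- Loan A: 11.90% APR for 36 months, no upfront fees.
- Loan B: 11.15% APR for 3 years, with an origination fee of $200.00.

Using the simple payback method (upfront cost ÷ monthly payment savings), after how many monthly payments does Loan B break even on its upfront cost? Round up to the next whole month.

Loan A: at 11.90% the monthly rate is 0.0099167, so the payment is 25,000 × 0.0099167 / (1 − 1.0099167^−36) = $829.16.
Loan B: monthly rate = 11.15%/12 = 0.0092917; payment = 25,000 × 0.0092917 / (1 − (1+0.0092917)^−36) = $820.24.
Monthly savings = $829.16 − $820.24 = $8.92.
Break-even = $200.00 / $8.92 = 22.42 → 23 months.

23 months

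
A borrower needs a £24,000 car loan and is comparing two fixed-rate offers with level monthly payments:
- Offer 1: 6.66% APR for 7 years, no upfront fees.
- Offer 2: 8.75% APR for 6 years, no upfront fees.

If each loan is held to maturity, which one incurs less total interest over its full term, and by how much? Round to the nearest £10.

Offer 1 by £840

Offer 1: at 6.66% the monthly rate is 0.0055500, so the payment is 24,000 × 0.0055500 / (1 − 1.0055500^−84) = £358.25.
Total interest on Offer 1 = 84 × £358.25 − £24,000 = £6,093.00.
Offer 2: at 8.75% the monthly rate is 0.0072917, so the payment is 24,000 × 0.0072917 / (1 − 1.0072917^−72) = £429.64.
Total interest on Offer 2 = 72 × £429.64 − £24,000 = £6,934.08.
Offer 1 is lower by £841.08.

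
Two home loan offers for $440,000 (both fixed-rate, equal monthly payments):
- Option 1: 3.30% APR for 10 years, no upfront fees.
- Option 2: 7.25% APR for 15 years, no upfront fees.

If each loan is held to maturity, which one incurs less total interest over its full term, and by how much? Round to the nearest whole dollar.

Option 1: at 3.30% the monthly rate is 0.0027500, so the payment is 440,000 × 0.0027500 / (1 − 1.0027500^−120) = $4,309.88.
Total interest on Option 1 = 120 × $4,309.88 − $440,000 = $77,185.60.
Option 2: monthly rate = 7.25%/12 = 0.0060417; payment = 440,000 × 0.0060417 / (1 − (1+0.0060417)^−180) = $4,016.60.
Total interest on Option 2 = 180 × $4,016.60 − $440,000 = $282,988.00.
Option 1 is lower by $205,802.40.

Option 1 by $205,802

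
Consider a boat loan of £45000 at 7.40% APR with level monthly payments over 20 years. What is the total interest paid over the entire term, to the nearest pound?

£41,345

At 7.40% the monthly rate is 0.0061667, so the payment is 45,000 × 0.0061667 / (1 − 1.0061667^−240) = £359.77.
Total paid = 240 × £359.77 = £86,344.80; interest = £86,344.80 − £45,000 = £41,344.80.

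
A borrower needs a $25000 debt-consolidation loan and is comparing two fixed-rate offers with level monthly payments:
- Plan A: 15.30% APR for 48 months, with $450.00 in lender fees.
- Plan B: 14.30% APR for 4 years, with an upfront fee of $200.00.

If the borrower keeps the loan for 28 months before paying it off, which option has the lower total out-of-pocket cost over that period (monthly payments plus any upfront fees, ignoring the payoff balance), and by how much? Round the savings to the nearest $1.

Plan A: monthly rate = 15.3%/12 = 0.0127500; payment = 25,000 × 0.0127500 / (1 − (1+0.0127500)^−48) = $699.58.
Plan B: monthly rate = 14.3%/12 = 0.0119167; payment = 25,000 × 0.0119167 / (1 − (1+0.0119167)^−48) = $686.93.
Over 28 months: Plan A costs 28 × $699.58 + $450.00 = $20,038.24; Plan B costs 28 × $686.93 + $200.00 = $19,434.04.
Plan B is cheaper by $20,038.24 − $19,434.04 = $604.20.

Plan B by $604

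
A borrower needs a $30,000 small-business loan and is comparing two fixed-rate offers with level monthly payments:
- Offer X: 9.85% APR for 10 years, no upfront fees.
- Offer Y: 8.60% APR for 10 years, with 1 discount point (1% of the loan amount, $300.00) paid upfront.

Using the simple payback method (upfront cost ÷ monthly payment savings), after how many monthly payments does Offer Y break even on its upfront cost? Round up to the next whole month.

Offer X: monthly rate = 9.85%/12 = 0.0082083; payment = 30,000 × 0.0082083 / (1 − (1+0.0082083)^−120) = $393.96.
Offer Y: at 8.60% the monthly rate is 0.0071667, so the payment is 30,000 × 0.0071667 / (1 − 1.0071667^−120) = $373.56.
Monthly savings = $393.96 − $373.56 = $20.40.
Break-even = $300.00 / $20.40 = 14.71 → 15 months.

15 months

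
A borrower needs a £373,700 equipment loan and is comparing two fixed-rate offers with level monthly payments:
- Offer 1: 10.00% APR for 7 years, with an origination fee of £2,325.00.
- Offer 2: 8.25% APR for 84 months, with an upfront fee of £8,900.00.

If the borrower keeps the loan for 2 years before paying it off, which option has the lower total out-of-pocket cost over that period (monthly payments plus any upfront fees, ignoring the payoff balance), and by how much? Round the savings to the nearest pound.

Offer 1: at 10.00% the monthly rate is 0.0083333, so the payment is 373,700 × 0.0083333 / (1 − 1.0083333^−84) = £6,203.86.
Offer 2: at 8.25% the monthly rate is 0.0068750, so the payment is 373,700 × 0.0068750 / (1 − 1.0068750^−84) = £5,871.22.
Over 24 months: Offer 1 costs 24 × £6,203.86 + £2,325.00 = £151,217.64; Offer 2 costs 24 × £5,871.22 + £8,900.00 = £149,809.28.
Offer 2 is cheaper by £151,217.64 − £149,809.28 = £1,408.36.

Offer 2 by £1,408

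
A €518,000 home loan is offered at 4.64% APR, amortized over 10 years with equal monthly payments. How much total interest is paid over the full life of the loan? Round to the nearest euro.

€130,420

Monthly rate = 4.64%/12 = 0.0038667; payment = 518,000 × 0.0038667 / (1 − (1+0.0038667)^−120) = €5,403.50.
Total paid = 120 × €5,403.50 = €648,420.00; interest = €648,420.00 − €518,000 = €130,420.00.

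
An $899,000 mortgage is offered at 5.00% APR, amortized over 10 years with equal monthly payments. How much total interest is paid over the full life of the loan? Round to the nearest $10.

Monthly rate = 5%/12 = 0.0041667; payment = 899,000 × 0.0041667 / (1 − (1+0.0041667)^−120) = $9,535.29.
Total paid = 120 × $9,535.29 = $1,144,234.80; interest = $1,144,234.80 − $899,000 = $245,234.80.

$245,230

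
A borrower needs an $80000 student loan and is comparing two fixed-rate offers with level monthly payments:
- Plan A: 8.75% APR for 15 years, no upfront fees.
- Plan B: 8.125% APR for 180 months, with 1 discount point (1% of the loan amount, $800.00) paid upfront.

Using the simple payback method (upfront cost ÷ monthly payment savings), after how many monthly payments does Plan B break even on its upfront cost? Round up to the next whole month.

28 months

Plan A: monthly rate = 8.75%/12 = 0.0072917; payment = 80,000 × 0.0072917 / (1 − (1+0.0072917)^−180) = $799.56.
Plan B: monthly rate = 8.125%/12 = 0.0067708; payment = 80,000 × 0.0067708 / (1 − (1+0.0067708)^−180) = $770.31.
Monthly savings = $799.56 − $770.31 = $29.25.
Break-even = $800.00 / $29.25 = 27.35 → 28 months.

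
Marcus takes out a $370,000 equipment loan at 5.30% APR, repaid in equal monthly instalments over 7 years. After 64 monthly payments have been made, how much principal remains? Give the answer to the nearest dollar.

$100,893

With monthly rate i = 5.3%/12 = 0.0044167, the balance after k of n payments is P · [(1+i)^n − (1+i)^k] / [(1+i)^n − 1].
(1+0.0044167)^84 = 1.44799974 and (1+0.0044167)^64 = 1.32583742, so the balance is 370,000 × (1.44799974 − 1.32583742) / (1.44799974 − 1) = $100,893.04.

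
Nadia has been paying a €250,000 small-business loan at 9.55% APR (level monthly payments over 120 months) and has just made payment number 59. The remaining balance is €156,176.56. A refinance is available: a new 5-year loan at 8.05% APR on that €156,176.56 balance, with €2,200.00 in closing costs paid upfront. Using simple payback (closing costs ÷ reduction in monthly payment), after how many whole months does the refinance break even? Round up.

31 months

Current payment = 250,000 × 9.55%/12 / (1 − (1+0.0079583)^−120) = €3,241.79.
Refinanced payment = 156,176.56 × 0.0067083 / (1 − (1+0.0067083)^−60) = €3,170.44.
Monthly savings = €3,241.79 − €3,170.44 = €71.35.
Break-even = €2,200.00 / €71.35 = 30.83 → 31 months.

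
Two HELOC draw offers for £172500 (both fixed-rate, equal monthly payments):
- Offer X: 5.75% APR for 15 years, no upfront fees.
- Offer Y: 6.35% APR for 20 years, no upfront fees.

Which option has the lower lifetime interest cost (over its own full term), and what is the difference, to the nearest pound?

Offer X: monthly rate = 5.75%/12 = 0.0047917; payment = 172,500 × 0.0047917 / (1 − (1+0.0047917)^−180) = £1,432.46.
Total interest on Offer X = 180 × £1,432.46 − £172,500 = £85,342.80.
Offer Y: at 6.35% the monthly rate is 0.0052917, so the payment is 172,500 × 0.0052917 / (1 − 1.0052917^−240) = £1,270.93.
Total interest on Offer Y = 240 × £1,270.93 − £172,500 = £132,523.20.
Offer X is lower by £47,180.40.

Offer X by £47,180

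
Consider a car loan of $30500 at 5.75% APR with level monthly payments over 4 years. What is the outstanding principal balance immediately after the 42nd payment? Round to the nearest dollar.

$4,206

With monthly rate i = 5.75%/12 = 0.0047917, the balance after k of n payments is P · [(1+i)^n − (1+i)^k] / [(1+i)^n − 1].
(1+0.0047917)^48 = 1.25790887 and (1+0.0047917)^42 = 1.22234283, so the balance is 30,500 × (1.25790887 − 1.22234283) / (1.25790887 − 1) = $4,206.00.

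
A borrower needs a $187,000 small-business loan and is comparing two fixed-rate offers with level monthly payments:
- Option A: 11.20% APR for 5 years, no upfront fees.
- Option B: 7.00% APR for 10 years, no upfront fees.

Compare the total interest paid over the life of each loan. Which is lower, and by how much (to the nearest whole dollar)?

Option A by $15,477

Option A: at 11.20% the monthly rate is 0.0093333, so the payment is 187,000 × 0.0093333 / (1 − 1.0093333^−60) = $4,084.51.
Total interest on Option A = 60 × $4,084.51 − $187,000 = $58,070.60.
Option B: monthly rate = 7%/12 = 0.0058333; payment = 187,000 × 0.0058333 / (1 − (1+0.0058333)^−120) = $2,171.23.
Total interest on Option B = 120 × $2,171.23 − $187,000 = $73,547.60.
Option A is lower by $15,477.00.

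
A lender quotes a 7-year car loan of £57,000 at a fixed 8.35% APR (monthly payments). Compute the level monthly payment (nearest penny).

Monthly rate = 8.35%/12 = 0.0069583; payment = 57,000 × 0.0069583 / (1 − (1+0.0069583)^−84) = £898.39.

£898.39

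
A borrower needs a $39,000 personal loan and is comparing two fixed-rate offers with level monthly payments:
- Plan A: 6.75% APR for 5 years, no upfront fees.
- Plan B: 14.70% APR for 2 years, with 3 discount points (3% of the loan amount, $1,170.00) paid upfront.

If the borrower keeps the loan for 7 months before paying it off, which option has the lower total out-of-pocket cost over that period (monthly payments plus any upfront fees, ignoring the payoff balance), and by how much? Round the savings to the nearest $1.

Plan A by $8,994

Plan A: monthly rate = 6.75%/12 = 0.0056250; payment = 39,000 × 0.0056250 / (1 − (1+0.0056250)^−60) = $767.65.
Plan B: at 14.70% the monthly rate is 0.0122500, so the payment is 39,000 × 0.0122500 / (1 − 1.0122500^−24) = $1,885.43.
Over 7 months: Plan A costs 7 × $767.65 = $5,373.55; Plan B costs 7 × $1,885.43 + $1,170.00 = $14,368.01.
Plan A is cheaper by $14,368.01 − $5,373.55 = $8,994.46.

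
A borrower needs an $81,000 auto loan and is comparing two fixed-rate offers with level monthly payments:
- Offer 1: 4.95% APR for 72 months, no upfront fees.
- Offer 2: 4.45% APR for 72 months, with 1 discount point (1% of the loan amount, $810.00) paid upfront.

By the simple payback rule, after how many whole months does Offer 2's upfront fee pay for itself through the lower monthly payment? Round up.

Offer 1: monthly rate = 4.95%/12 = 0.0041250; payment = 81,000 × 0.0041250 / (1 − (1+0.0041250)^−72) = $1,302.62.
Offer 2: monthly rate = 4.45%/12 = 0.0037083; payment = 81,000 × 0.0037083 / (1 − (1+0.0037083)^−72) = $1,283.94.
Monthly savings = $1,302.62 − $1,283.94 = $18.68.
Break-even = $810.00 / $18.68 = 43.36 → 44 months.

44 months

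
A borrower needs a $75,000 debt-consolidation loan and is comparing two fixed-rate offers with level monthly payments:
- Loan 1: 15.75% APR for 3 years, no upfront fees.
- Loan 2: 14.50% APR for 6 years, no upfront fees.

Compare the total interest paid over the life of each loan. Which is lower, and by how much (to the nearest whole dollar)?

Loan 1 by $18,131

Loan 1: monthly rate = 15.75%/12 = 0.0131250; payment = 75,000 × 0.0131250 / (1 − (1+0.0131250)^−36) = $2,627.53.
Total interest on Loan 1 = 36 × $2,627.53 − $75,000 = $19,591.08.
Loan 2: at 14.50% the monthly rate is 0.0120833, so the payment is 75,000 × 0.0120833 / (1 − 1.0120833^−72) = $1,565.58.
Total interest on Loan 2 = 72 × $1,565.58 − $75,000 = $37,721.76.
Loan 1 is lower by $18,130.68.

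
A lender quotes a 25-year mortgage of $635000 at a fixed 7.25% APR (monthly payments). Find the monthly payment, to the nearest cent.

$4,589.82

Monthly rate = 7.25%/12 = 0.0060417; payment = 635,000 × 0.0060417 / (1 − (1+0.0060417)^−300) = $4,589.82.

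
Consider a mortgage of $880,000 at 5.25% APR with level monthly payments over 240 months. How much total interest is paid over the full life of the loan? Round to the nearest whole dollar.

Monthly rate = 5.25%/12 = 0.0043750; payment = 880,000 × 0.0043750 / (1 − (1+0.0043750)^−240) = $5,929.83.
Total paid = 240 × $5,929.83 = $1,423,159.20; interest = $1,423,159.20 − $880,000 = $543,159.20.

$543,159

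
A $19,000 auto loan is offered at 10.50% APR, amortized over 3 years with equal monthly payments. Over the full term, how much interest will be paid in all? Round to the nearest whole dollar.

At 10.50% the monthly rate is 0.0087500, so the payment is 19,000 × 0.0087500 / (1 − 1.0087500^−36) = $617.55.
Total paid = 36 × $617.55 = $22,231.80; interest = $22,231.80 − $19,000 = $3,231.80.

$3,232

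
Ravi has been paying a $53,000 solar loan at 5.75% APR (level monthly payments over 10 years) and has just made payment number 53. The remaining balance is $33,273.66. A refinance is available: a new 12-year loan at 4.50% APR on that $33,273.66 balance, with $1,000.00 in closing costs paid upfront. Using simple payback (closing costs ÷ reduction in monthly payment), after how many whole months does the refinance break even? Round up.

Current payment = 53,000 × 5.75%/12 / (1 − (1+0.0047917)^−120) = $581.78.
Refinanced payment = 33,273.66 × 0.0037500 / (1 − (1+0.0037500)^−144) = $299.47.
Monthly savings = $581.78 − $299.47 = $282.31.
Break-even = $1,000.00 / $282.31 = 3.54 → 4 months.

4 months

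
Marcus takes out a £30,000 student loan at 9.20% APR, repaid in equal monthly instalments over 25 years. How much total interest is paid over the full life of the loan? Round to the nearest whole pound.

£46,764

Monthly rate = 9.2%/12 = 0.0076667; payment = 30,000 × 0.0076667 / (1 − (1+0.0076667)^−300) = £255.88.
Total paid = 300 × £255.88 = £76,764.00; interest = £76,764.00 − £30,000 = £46,764.00.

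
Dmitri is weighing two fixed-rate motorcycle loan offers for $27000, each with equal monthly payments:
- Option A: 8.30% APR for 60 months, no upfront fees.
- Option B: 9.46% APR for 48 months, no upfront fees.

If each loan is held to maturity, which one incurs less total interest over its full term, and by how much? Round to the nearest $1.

Option A: monthly rate = 8.3%/12 = 0.0069167; payment = 27,000 × 0.0069167 / (1 − (1+0.0069167)^−60) = $551.35.
Total interest on Option A = 60 × $551.35 − $27,000 = $6,081.00.
Option B: monthly rate = 9.46%/12 = 0.0078833; payment = 27,000 × 0.0078833 / (1 − (1+0.0078833)^−48) = $677.81.
Total interest on Option B = 48 × $677.81 − $27,000 = $5,534.88.
Option B is lower by $546.12.

Option B by $546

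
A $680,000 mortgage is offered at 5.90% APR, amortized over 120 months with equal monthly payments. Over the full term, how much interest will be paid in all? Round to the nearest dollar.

$221,835

Monthly rate = 5.9%/12 = 0.0049167; payment = 680,000 × 0.0049167 / (1 − (1+0.0049167)^−120) = $7,515.29.
Total paid = 120 × $7,515.29 = $901,834.80; interest = $901,834.80 − $680,000 = $221,834.80.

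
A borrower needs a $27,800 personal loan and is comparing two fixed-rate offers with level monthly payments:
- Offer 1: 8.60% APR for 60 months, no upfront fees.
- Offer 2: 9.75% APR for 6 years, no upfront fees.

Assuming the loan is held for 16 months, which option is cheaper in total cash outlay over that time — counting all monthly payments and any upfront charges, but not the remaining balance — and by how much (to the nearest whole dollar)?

Offer 2 by $963

Offer 1: monthly rate = 8.6%/12 = 0.0071667; payment = 27,800 × 0.0071667 / (1 − (1+0.0071667)^−60) = $571.70.
Offer 2: monthly rate = 9.75%/12 = 0.0081250; payment = 27,800 × 0.0081250 / (1 − (1+0.0081250)^−72) = $511.52.
Over 16 months: Offer 1 costs 16 × $571.70 = $9,147.20; Offer 2 costs 16 × $511.52 = $8,184.32.
Offer 2 is cheaper by $9,147.20 − $8,184.32 = $962.88.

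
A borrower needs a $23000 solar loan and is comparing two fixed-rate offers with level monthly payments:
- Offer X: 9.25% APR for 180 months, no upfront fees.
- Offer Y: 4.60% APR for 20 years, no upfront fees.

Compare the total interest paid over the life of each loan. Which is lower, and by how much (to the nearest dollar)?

Offer Y by $7,388

Offer X: monthly rate = 9.25%/12 = 0.0077083; payment = 23,000 × 0.0077083 / (1 − (1+0.0077083)^−180) = $236.71.
Total interest on Offer X = 180 × $236.71 − $23,000 = $19,607.80.
Offer Y: at 4.60% the monthly rate is 0.0038333, so the payment is 23,000 × 0.0038333 / (1 − 1.0038333^−240) = $146.75.
Total interest on Offer Y = 240 × $146.75 − $23,000 = $12,220.00.
Offer Y is lower by $7,387.80.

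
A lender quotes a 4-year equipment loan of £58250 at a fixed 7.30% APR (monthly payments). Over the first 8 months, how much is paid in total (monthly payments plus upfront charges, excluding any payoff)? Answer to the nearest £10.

£11,220

Monthly rate = 7.3%/12 = 0.0060833; payment = 58,250 × 0.0060833 / (1 − (1+0.0060833)^−48) = £1,402.99.
Total outlay = 8 × £1,402.99 = £11,223.92.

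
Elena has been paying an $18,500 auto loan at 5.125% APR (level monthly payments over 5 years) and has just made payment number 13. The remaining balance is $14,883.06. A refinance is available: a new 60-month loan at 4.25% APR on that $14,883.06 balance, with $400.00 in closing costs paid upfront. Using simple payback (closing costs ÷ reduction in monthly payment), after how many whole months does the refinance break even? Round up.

6 months

Current payment = 18,500 × 5.125%/12 / (1 − (1+0.0042708)^−60) = $350.18.
Refinanced payment = 14,883.06 × 0.0035417 / (1 − (1+0.0035417)^−60) = $275.78.
Monthly savings = $350.18 − $275.78 = $74.40.
Break-even = $400.00 / $74.40 = 5.38 → 6 months.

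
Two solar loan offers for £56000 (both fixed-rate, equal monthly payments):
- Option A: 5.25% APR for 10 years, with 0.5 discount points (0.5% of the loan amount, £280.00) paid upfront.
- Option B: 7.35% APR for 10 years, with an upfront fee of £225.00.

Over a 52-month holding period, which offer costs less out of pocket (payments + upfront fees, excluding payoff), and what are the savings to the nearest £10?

Option A by £3,040

Option A: at 5.25% the monthly rate is 0.0043750, so the payment is 56,000 × 0.0043750 / (1 − 1.0043750^−120) = £600.83.
Option B: monthly rate = 7.35%/12 = 0.0061250; payment = 56,000 × 0.0061250 / (1 − (1+0.0061250)^−120) = £660.35.
Over 52 months: Option A costs 52 × £600.83 + £280.00 = £31,523.16; Option B costs 52 × £660.35 + £225.00 = £34,563.20.
Option A is cheaper by £34,563.20 − £31,523.16 = £3,040.04.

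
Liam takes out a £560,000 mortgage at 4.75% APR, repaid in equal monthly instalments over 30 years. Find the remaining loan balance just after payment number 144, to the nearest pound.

£423,607

With monthly rate i = 4.75%/12 = 0.0039583, the balance after k of n payments is P · [(1+i)^n − (1+i)^k] / [(1+i)^n − 1].
(1+0.0039583)^360 = 4.14617867 and (1+0.0039583)^144 = 1.76627859, so the balance is 560,000 × (4.14617867 − 1.76627859) / (4.14617867 − 1) = £423,607.23.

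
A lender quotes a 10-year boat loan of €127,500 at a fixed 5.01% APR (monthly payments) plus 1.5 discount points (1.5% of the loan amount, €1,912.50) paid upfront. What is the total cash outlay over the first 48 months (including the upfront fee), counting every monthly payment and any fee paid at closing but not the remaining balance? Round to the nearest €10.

€66,850

Monthly rate = 5.01%/12 = 0.0041750; payment = 127,500 × 0.0041750 / (1 − (1+0.0041750)^−120) = €1,352.96.
Total outlay = 48 × €1,352.96 + €1,912.50 = €66,854.58.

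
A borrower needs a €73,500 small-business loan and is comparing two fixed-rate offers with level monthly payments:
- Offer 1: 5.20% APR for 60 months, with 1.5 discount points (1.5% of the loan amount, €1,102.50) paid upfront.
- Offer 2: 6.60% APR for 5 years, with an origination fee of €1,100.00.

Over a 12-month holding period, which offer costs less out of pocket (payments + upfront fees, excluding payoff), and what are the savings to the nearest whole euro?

Offer 1 by €571

Offer 1: monthly rate = 5.2%/12 = 0.0043333; payment = 73,500 × 0.0043333 / (1 − (1+0.0043333)^−60) = €1,393.78.
Offer 2: monthly rate = 6.6%/12 = 0.0055000; payment = 73,500 × 0.0055000 / (1 − (1+0.0055000)^−60) = €1,441.56.
Over 12 months: Offer 1 costs 12 × €1,393.78 + €1,102.50 = €17,827.86; Offer 2 costs 12 × €1,441.56 + €1,100.00 = €18,398.72.
Offer 1 is cheaper by €18,398.72 − €17,827.86 = €570.86.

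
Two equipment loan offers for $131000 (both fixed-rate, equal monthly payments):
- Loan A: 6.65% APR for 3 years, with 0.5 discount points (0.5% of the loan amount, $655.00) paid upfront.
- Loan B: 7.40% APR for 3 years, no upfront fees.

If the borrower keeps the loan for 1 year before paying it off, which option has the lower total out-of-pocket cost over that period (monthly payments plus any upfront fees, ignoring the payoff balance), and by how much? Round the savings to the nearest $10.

Loan A: monthly rate = 6.65%/12 = 0.0055417; payment = 131,000 × 0.0055417 / (1 − (1+0.0055417)^−36) = $4,023.97.
Loan B: monthly rate = 7.4%/12 = 0.0061667; payment = 131,000 × 0.0061667 / (1 − (1+0.0061667)^−36) = $4,068.90.
Over 12 months: Loan A costs 12 × $4,023.97 + $655.00 = $48,942.64; Loan B costs 12 × $4,068.90 = $48,826.80.
Loan B is cheaper by $48,942.64 − $48,826.80 = $115.84.

Loan B by $120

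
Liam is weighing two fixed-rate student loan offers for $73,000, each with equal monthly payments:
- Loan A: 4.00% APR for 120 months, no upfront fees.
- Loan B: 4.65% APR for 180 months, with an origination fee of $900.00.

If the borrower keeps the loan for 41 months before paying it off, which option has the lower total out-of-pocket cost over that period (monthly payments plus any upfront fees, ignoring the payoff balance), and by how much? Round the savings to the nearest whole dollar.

Loan B by $6,276

Loan A: at 4.00% the monthly rate is 0.0033333, so the payment is 73,000 × 0.0033333 / (1 − 1.0033333^−120) = $739.09.
Loan B: monthly rate = 4.65%/12 = 0.0038750; payment = 73,000 × 0.0038750 / (1 − (1+0.0038750)^−180) = $564.06.
Over 41 months: Loan A costs 41 × $739.09 = $30,302.69; Loan B costs 41 × $564.06 + $900.00 = $24,026.46.
Loan B is cheaper by $30,302.69 − $24,026.46 = $6,276.23.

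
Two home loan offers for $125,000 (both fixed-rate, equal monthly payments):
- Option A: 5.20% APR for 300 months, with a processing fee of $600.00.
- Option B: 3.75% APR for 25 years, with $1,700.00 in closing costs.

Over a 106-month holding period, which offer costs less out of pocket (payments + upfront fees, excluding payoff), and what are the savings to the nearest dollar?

Option B by $9,788

Option A: monthly rate = 5.2%/12 = 0.0043333; payment = 125,000 × 0.0043333 / (1 − (1+0.0043333)^−300) = $745.38.
Option B: monthly rate = 3.75%/12 = 0.0031250; payment = 125,000 × 0.0031250 / (1 − (1+0.0031250)^−300) = $642.66.
Over 106 months: Option A costs 106 × $745.38 + $600.00 = $79,610.28; Option B costs 106 × $642.66 + $1,700.00 = $69,821.96.
Option B is cheaper by $79,610.28 − $69,821.96 = $9,788.32.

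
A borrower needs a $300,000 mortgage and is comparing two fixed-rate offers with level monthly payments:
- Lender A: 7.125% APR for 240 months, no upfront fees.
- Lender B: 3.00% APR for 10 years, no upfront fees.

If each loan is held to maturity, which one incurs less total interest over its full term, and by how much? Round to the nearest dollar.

Lender A: monthly rate = 7.125%/12 = 0.0059375; payment = 300,000 × 0.0059375 / (1 − (1+0.0059375)^−240) = $2,348.46.
Total interest on Lender A = 240 × $2,348.46 − $300,000 = $263,630.40.
Lender B: at 3.00% the monthly rate is 0.0025000, so the payment is 300,000 × 0.0025000 / (1 − 1.0025000^−120) = $2,896.82.
Total interest on Lender B = 120 × $2,896.82 − $300,000 = $47,618.40.
Lender B is lower by $216,012.00.

Lender B by $216,012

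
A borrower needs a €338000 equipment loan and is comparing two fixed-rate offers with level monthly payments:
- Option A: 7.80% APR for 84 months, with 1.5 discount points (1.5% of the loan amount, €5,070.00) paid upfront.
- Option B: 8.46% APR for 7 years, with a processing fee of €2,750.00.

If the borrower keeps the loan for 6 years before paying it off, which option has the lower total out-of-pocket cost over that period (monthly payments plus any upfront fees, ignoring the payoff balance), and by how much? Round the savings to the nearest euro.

Option A by €5,702

Option A: monthly rate = 7.8%/12 = 0.0065000; payment = 338,000 × 0.0065000 / (1 − (1+0.0065000)^−84) = €5,234.52.
Option B: monthly rate = 8.46%/12 = 0.0070500; payment = 338,000 × 0.0070500 / (1 − (1+0.0070500)^−84) = €5,345.94.
Over 72 months: Option A costs 72 × €5,234.52 + €5,070.00 = €381,955.44; Option B costs 72 × €5,345.94 + €2,750.00 = €387,657.68.
Option A is cheaper by €387,657.68 − €381,955.44 = €5,702.24.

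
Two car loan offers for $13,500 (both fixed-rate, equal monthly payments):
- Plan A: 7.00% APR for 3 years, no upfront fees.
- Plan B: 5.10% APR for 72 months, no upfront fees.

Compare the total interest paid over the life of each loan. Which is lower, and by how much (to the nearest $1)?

Plan A: at 7.00% the monthly rate is 0.0058333, so the payment is 13,500 × 0.0058333 / (1 − 1.0058333^−36) = $416.84.
Total interest on Plan A = 36 × $416.84 − $13,500 = $1,506.24.
Plan B: monthly rate = 5.1%/12 = 0.0042500; payment = 13,500 × 0.0042500 / (1 − (1+0.0042500)^−72) = $218.04.
Total interest on Plan B = 72 × $218.04 − $13,500 = $2,198.88.
Plan A is lower by $692.64.

Plan A by $693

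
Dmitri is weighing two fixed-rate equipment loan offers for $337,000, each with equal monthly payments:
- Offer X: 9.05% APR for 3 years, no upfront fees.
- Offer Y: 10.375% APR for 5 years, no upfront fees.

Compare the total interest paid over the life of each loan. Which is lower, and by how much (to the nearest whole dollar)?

Offer X by $47,279

Offer X: monthly rate = 9.05%/12 = 0.0075417; payment = 337,000 × 0.0075417 / (1 − (1+0.0075417)^−36) = $10,724.35.
Total interest on Offer X = 36 × $10,724.35 − $337,000 = $49,076.60.
Offer Y: monthly rate = 10.375%/12 = 0.0086458; payment = 337,000 × 0.0086458 / (1 − (1+0.0086458)^−60) = $7,222.59.
Total interest on Offer Y = 60 × $7,222.59 − $337,000 = $96,355.40.
Offer X is lower by $47,278.80.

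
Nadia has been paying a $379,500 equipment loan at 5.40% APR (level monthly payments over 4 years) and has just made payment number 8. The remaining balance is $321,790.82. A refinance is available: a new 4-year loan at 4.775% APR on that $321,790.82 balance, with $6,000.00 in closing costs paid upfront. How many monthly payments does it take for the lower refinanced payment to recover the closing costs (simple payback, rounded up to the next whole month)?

5 months

Current payment = 379,500 × 5.4%/12 / (1 − (1+0.0045000)^−48) = $8,808.55.
Refinanced payment = 321,790.82 × 0.0039792 / (1 − (1+0.0039792)^−48) = $7,377.86.
Monthly savings = $8,808.55 − $7,377.86 = $1,430.69.
Break-even = $6,000.00 / $1,430.69 = 4.19 → 5 months.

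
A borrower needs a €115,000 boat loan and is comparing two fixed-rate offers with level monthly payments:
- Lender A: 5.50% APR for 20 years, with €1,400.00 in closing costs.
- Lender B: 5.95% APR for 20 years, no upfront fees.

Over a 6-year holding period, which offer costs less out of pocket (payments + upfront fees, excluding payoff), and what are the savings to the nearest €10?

Lender A by €720

Lender A: monthly rate = 5.5%/12 = 0.0045833; payment = 115,000 × 0.0045833 / (1 − (1+0.0045833)^−240) = €791.07.
Lender B: at 5.95% the monthly rate is 0.0049583, so the payment is 115,000 × 0.0049583 / (1 − 1.0049583^−240) = €820.58.
Over 72 months: Lender A costs 72 × €791.07 + €1,400.00 = €58,357.04; Lender B costs 72 × €820.58 = €59,081.76.
Lender A is cheaper by €59,081.76 − €58,357.04 = €724.72.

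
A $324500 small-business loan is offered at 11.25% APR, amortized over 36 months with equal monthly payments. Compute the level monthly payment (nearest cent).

$10,662.17

At 11.25% the monthly rate is 0.0093750, so the payment is 324,500 × 0.0093750 / (1 − 1.0093750^−36) = $10,662.17.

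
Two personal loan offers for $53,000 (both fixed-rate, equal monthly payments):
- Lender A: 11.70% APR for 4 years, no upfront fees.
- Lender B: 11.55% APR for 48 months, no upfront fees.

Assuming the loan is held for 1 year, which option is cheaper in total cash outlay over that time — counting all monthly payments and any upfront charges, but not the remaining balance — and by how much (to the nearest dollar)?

Lender B by $47

Lender A: monthly rate = 11.7%/12 = 0.0097500; payment = 53,000 × 0.0097500 / (1 − (1+0.0097500)^−48) = $1,387.90.
Lender B: at 11.55% the monthly rate is 0.0096250, so the payment is 53,000 × 0.0096250 / (1 − 1.0096250^−48) = $1,384.01.
Over 12 months: Lender A costs 12 × $1,387.90 = $16,654.80; Lender B costs 12 × $1,384.01 = $16,608.12.
Lender B is cheaper by $16,654.80 − $16,608.12 = $46.68.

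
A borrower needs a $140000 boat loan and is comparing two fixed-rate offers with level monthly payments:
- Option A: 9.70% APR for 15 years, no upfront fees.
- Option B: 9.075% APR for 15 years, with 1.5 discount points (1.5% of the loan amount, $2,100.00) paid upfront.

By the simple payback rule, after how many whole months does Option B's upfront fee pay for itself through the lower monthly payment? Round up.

40 months

Option A: at 9.70% the monthly rate is 0.0080833, so the payment is 140,000 × 0.0080833 / (1 − 1.0080833^−180) = $1,478.86.
Option B: at 9.075% the monthly rate is 0.0075625, so the payment is 140,000 × 0.0075625 / (1 − 1.0075625^−180) = $1,426.23.
Monthly savings = $1,478.86 − $1,426.23 = $52.63.
Break-even = $2,100.00 / $52.63 = 39.90 → 40 months.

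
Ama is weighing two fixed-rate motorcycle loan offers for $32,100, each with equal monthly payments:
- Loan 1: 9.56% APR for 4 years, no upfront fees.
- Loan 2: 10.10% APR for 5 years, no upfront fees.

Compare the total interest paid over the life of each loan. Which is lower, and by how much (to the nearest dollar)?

Loan 1 by $2,263

Loan 1: monthly rate = 9.56%/12 = 0.0079667; payment = 32,100 × 0.0079667 / (1 − (1+0.0079667)^−48) = $807.37.
Total interest on Loan 1 = 48 × $807.37 − $32,100 = $6,653.76.
Loan 2: at 10.10% the monthly rate is 0.0084167, so the payment is 32,100 × 0.0084167 / (1 − 1.0084167^−60) = $683.61.
Total interest on Loan 2 = 60 × $683.61 − $32,100 = $8,916.60.
Loan 1 is lower by $2,262.84.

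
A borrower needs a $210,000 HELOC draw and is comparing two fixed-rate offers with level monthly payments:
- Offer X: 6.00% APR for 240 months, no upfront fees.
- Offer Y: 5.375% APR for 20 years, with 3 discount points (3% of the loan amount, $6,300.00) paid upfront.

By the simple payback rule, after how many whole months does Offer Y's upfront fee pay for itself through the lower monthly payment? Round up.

85 months

Offer X: at 6.00% the monthly rate is 0.0050000, so the payment is 210,000 × 0.0050000 / (1 − 1.0050000^−240) = $1,504.51.
Offer Y: at 5.375% the monthly rate is 0.0044792, so the payment is 210,000 × 0.0044792 / (1 − 1.0044792^−240) = $1,429.78.
Monthly savings = $1,504.51 − $1,429.78 = $74.73.
Break-even = $6,300.00 / $74.73 = 84.30 → 85 months.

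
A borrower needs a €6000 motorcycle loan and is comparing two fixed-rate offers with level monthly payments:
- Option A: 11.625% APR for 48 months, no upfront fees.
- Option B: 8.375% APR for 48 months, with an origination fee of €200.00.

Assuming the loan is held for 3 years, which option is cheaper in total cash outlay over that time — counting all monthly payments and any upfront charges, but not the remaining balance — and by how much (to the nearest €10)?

Option A: at 11.625% the monthly rate is 0.0096875, so the payment is 6,000 × 0.0096875 / (1 − 1.0096875^−48) = €156.90.
Option B: monthly rate = 8.375%/12 = 0.0069792; payment = 6,000 × 0.0069792 / (1 − (1+0.0069792)^−48) = €147.54.
Over 36 months: Option A costs 36 × €156.90 = €5,648.40; Option B costs 36 × €147.54 + €200.00 = €5,511.44.
Option B is cheaper by €5,648.40 − €5,511.44 = €136.96.

Option B by €140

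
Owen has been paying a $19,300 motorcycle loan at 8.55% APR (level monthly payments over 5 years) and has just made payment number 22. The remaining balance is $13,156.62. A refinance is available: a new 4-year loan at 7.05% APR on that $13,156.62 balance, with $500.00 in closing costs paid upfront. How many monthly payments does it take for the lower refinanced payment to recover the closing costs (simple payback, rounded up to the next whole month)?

Current payment = 19,300 × 8.55%/12 / (1 − (1+0.0071250)^−60) = $396.43.
Refinanced payment = 13,156.62 × 0.0058750 / (1 − (1+0.0058750)^−48) = $315.36.
Monthly savings = $396.43 − $315.36 = $81.07.
Break-even = $500.00 / $81.07 = 6.17 → 7 months.

7 months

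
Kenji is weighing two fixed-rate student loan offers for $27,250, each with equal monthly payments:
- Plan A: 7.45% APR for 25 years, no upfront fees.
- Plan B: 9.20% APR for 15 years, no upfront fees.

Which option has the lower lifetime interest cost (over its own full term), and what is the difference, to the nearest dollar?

Plan B by $9,812

Plan A: at 7.45% the monthly rate is 0.0062083, so the payment is 27,250 × 0.0062083 / (1 − 1.0062083^−300) = $200.49.
Total interest on Plan A = 300 × $200.49 − $27,250 = $32,897.00.
Plan B: monthly rate = 9.2%/12 = 0.0076667; payment = 27,250 × 0.0076667 / (1 − (1+0.0076667)^−180) = $279.64.
Total interest on Plan B = 180 × $279.64 − $27,250 = $23,085.20.
Plan B is lower by $9,811.80.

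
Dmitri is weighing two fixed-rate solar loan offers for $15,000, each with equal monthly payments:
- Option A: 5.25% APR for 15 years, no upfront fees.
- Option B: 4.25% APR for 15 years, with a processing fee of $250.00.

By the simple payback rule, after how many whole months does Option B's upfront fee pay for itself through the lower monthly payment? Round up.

33 months

Option A: at 5.25% the monthly rate is 0.0043750, so the payment is 15,000 × 0.0043750 / (1 − 1.0043750^−180) = $120.58.
Option B: at 4.25% the monthly rate is 0.0035417, so the payment is 15,000 × 0.0035417 / (1 − 1.0035417^−180) = $112.84.
Monthly savings = $120.58 − $112.84 = $7.74.
Break-even = $250.00 / $7.74 = 32.30 → 33 months.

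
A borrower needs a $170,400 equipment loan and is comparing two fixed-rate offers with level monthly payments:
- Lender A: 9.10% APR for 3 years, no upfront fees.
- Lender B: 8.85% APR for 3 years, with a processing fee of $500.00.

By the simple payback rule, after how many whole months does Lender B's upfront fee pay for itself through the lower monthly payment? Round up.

Lender A: monthly rate = 9.1%/12 = 0.0075833; payment = 170,400 × 0.0075833 / (1 − (1+0.0075833)^−36) = $5,426.61.
Lender B: monthly rate = 8.85%/12 = 0.0073750; payment = 170,400 × 0.0073750 / (1 − (1+0.0073750)^−36) = $5,406.79.
Monthly savings = $5,426.61 − $5,406.79 = $19.82.
Break-even = $500.00 / $19.82 = 25.23 → 26 months.

26 months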